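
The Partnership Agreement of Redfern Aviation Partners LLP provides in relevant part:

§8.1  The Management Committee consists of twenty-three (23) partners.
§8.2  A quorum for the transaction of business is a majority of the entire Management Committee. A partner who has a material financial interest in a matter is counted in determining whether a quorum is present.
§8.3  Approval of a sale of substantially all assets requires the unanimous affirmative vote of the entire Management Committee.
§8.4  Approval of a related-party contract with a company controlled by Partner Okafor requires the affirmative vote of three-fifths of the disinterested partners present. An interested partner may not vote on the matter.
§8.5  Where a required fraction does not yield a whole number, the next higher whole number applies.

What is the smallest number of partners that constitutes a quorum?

A majority of 23 is 12.

12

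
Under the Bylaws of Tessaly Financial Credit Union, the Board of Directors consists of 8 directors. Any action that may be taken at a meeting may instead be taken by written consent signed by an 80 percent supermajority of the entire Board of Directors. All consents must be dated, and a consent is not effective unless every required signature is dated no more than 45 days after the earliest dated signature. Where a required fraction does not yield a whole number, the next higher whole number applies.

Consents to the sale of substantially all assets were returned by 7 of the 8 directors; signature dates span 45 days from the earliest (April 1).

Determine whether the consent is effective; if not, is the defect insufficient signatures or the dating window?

Effective — both the signature and dating-window requirements are satisfied.

Signatures required: an 80 percent supermajority of 8 — 4/5 of 8 = 6.40, rounded up to 7, so 7 needed; 7 signed. Sufficient.
Dating window: the latest signature is 45 days after the earliest; the limit is 45 days. Within the window.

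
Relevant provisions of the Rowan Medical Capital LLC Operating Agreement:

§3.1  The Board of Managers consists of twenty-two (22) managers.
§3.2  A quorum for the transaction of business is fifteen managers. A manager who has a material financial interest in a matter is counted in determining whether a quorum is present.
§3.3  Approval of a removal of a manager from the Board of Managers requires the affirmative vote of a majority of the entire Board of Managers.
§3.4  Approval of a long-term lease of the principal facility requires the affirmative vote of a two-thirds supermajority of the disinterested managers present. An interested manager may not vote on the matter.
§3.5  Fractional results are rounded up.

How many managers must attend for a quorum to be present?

15

The quorum is fixed at 15.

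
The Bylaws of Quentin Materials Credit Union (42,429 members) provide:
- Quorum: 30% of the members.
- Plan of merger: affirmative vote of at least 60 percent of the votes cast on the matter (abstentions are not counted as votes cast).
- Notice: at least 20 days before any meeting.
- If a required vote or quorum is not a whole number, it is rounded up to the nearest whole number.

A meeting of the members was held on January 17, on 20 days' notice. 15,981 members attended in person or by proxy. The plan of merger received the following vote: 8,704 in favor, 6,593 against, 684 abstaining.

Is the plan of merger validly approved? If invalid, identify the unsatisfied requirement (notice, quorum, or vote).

Invalid — vote requirement not satisfied.

Notice: 20 days given; 20 required. Satisfied.
Quorum: 30% of 42,429 = 12,728.70, rounded up to 12,729; 15,981 present. Satisfied.
Vote: requires three-fifths of the votes cast (15,981 − 684 abstaining = 15,297); 3/5 of 15297 = 9178.20, rounded up to 9179, so 9,179 needed; 8,704 in favor. Not satisfied.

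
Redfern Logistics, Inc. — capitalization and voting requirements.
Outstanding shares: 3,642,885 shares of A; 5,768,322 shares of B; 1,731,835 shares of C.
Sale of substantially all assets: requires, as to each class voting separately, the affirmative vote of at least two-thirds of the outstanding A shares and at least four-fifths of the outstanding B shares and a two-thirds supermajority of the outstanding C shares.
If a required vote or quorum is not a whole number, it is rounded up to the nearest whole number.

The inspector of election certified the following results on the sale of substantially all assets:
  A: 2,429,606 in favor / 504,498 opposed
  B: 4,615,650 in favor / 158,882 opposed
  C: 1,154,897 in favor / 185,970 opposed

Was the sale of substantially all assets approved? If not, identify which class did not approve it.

A: 2/3 of 3642885 = 2428590; 2,428,590 required, 2,429,606 in favor — approved.
B: 4/5 of 5768322 = 4614657.60, rounded up to 4614658; 4,614,658 required, 4,615,650 in favor — approved.
C: 2/3 of 1731835 = 1154556.67, rounded up to 1154557; 1,154,557 required, 1,154,897 in favor — approved.

Approved — every class gave the required vote.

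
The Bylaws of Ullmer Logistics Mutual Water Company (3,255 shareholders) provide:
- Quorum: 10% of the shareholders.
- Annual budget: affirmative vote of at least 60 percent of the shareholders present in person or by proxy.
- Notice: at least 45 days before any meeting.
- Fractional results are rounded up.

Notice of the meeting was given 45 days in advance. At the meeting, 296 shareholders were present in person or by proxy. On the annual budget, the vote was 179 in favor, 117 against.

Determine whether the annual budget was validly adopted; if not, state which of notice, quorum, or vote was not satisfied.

Invalid — quorum requirement not satisfied.

Notice: 45 days given; 45 required. Satisfied.
Quorum: 10% of 3,255 = 325.50, rounded up to 326; 296 present. Not satisfied.
Vote: requires three-fifths of those present (296); 3/5 of 296 = 177.60, rounded up to 178, so 178 needed; 179 in favor. Satisfied.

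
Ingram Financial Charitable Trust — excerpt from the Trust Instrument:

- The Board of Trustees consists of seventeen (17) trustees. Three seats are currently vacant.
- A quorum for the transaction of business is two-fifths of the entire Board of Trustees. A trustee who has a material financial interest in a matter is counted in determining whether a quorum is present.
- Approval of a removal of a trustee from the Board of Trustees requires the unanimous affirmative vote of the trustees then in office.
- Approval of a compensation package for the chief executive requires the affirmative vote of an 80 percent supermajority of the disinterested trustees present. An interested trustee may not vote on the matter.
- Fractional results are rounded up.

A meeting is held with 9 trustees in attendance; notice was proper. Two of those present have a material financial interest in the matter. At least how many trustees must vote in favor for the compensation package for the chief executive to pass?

The compensation package for the chief executive requires four-fifths of the disinterested trustees present (9 − 2 = 7).
4/5 of 7 = 5.60, rounded up to 6.

6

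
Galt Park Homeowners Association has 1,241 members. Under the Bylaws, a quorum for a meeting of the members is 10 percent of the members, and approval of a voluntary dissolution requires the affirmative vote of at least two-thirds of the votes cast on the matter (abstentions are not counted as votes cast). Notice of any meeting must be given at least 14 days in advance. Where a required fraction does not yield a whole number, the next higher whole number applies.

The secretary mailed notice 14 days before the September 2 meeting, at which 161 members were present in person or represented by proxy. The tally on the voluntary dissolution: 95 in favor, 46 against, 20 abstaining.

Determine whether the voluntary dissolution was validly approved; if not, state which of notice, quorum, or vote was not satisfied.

Valid — all requirements satisfied.

Notice: 14 days given; 14 required. Satisfied.
Quorum: 10% of 1,241 = 124.10, rounded up to 125; 161 present. Satisfied.
Vote: requires two-thirds of the votes cast (161 − 20 abstaining = 141); 2/3 of 141 = 94, so 94 needed; 95 in favor. Satisfied.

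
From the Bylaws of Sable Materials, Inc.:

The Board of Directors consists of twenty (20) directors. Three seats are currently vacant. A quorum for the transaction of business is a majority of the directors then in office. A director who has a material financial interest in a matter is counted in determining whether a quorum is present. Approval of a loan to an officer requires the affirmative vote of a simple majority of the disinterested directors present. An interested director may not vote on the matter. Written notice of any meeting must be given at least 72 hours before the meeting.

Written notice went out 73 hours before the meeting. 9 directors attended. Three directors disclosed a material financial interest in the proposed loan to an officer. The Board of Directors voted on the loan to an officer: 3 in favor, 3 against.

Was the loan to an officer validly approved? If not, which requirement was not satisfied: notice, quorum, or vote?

Notice: 73 hours given; 72 required (73 ≥ 72). Satisfied.
Quorum: 9 present (interested directors count toward quorum); quorum is 9. Satisfied.
Vote: the loan to an officer requires a majority of the disinterested directors present (9 − 3 = 6). A majority of 6 is 4, so 4 affirmative votes are needed; 3 voted in favor. Not satisfied.

Invalid — vote requirement not satisfied.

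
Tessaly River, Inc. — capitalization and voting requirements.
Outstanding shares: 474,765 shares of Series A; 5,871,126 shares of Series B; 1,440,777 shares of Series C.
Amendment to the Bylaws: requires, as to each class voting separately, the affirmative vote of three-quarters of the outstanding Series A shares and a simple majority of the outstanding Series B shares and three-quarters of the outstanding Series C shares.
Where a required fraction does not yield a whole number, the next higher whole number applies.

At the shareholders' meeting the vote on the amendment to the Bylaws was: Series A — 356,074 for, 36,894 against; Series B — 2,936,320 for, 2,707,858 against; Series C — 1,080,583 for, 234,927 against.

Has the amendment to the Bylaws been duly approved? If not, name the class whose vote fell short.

Series A: 3/4 of 474765 = 356073.75, rounded up to 356074; 356,074 required, 356,074 in favor — approved.
Series B: a majority of 5871126 is 2935564; 2,935,564 required, 2,936,320 in favor — approved.
Series C: 3/4 of 1440777 = 1080582.75, rounded up to 1080583; 1,080,583 required, 1,080,583 in favor — approved.

Approved — every class gave the required vote.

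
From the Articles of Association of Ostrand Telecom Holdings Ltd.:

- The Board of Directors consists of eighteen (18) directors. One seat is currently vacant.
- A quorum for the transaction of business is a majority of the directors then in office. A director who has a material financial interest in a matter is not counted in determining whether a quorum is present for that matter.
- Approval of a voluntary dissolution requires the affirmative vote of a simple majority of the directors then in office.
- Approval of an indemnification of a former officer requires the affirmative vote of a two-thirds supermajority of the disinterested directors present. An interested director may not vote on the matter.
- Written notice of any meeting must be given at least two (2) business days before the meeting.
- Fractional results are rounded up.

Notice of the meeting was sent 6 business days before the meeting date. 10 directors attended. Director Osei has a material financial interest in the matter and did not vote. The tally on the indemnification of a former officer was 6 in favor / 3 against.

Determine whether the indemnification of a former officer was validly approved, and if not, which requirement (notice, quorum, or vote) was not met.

Notice: 6 business days given; 2 required (6 ≥ 2). Satisfied.
Quorum: 10 present, but the 1 interested director does not count, leaving 9. Quorum is 9. Satisfied.
Vote: the indemnification of a former officer requires two-thirds of the disinterested directors present (10 − 1 = 9). 2/3 of 9 = 6, so 6 affirmative votes are needed; 6 voted in favor. Satisfied.

Valid — all requirements satisfied.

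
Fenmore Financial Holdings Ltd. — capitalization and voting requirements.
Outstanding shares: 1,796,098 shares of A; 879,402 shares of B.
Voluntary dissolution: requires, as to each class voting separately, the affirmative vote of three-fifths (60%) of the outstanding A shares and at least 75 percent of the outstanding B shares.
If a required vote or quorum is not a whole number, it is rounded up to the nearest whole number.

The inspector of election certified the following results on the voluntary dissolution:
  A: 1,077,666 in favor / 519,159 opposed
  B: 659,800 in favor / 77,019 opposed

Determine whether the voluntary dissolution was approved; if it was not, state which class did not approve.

Approved — every class gave the required vote.

A: 3/5 of 1796098 = 1077658.80, rounded up to 1077659; 1,077,659 required, 1,077,666 in favor — approved.
B: 3/4 of 879402 = 659551.50, rounded up to 659552; 659,552 required, 659,800 in favor — approved.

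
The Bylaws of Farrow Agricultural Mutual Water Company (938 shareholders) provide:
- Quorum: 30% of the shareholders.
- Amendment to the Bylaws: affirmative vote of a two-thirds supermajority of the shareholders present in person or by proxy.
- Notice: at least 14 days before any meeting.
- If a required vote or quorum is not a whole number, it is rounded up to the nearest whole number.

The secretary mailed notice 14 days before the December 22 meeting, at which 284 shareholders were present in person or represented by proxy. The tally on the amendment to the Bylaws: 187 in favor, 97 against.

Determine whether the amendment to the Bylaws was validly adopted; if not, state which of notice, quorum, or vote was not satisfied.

Invalid — vote requirement not satisfied.

Notice: 14 days given; 14 required. Satisfied.
Quorum: 30% of 938 = 281.40, rounded up to 282; 284 present. Satisfied.
Vote: requires two-thirds of those present (284); 2/3 of 284 = 189.33, rounded up to 190, so 190 needed; 187 in favor. Not satisfied.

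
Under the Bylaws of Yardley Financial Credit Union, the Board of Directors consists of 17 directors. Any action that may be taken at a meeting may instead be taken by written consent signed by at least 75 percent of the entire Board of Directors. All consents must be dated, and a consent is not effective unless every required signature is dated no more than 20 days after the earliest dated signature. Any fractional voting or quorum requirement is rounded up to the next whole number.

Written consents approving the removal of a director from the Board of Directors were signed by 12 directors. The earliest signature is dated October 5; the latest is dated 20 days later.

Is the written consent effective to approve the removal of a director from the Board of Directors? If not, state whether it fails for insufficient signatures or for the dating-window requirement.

Not effective — insufficient signatures.

Signatures required: at least 75 percent of 17 — 3/4 of 17 = 12.75, rounded up to 13, so 13 needed; 12 signed. Insufficient.
Dating window: the latest signature is 20 days after the earliest; the limit is 20 days. Within the window.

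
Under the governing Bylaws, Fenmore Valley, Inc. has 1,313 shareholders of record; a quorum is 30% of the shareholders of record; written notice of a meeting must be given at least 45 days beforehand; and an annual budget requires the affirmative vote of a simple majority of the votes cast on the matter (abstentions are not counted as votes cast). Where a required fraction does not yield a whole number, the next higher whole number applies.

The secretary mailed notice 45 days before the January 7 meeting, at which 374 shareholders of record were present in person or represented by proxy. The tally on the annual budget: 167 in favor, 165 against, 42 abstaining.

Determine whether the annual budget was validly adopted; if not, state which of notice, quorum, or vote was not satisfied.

Invalid — quorum requirement not satisfied.

Notice: 45 days given; 45 required. Satisfied.
Quorum: 30% of 1,313 = 393.90, rounded up to 394; 374 present. Not satisfied.
Vote: requires a majority of the votes cast (374 − 42 abstaining = 332); a majority of 332 is 167, so 167 needed; 167 in favor. Satisfied.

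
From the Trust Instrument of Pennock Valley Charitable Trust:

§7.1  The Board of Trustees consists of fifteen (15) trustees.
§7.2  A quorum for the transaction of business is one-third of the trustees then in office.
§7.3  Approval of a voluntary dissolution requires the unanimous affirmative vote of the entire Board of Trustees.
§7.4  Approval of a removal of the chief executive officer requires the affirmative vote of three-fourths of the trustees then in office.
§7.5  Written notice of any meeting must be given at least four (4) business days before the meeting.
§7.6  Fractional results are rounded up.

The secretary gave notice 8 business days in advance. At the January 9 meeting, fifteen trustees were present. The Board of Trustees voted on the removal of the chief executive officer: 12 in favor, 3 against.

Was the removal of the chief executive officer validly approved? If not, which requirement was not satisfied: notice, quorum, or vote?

Valid — all requirements satisfied.

Notice: 8 business days given; 4 required (8 ≥ 4). Satisfied.
Quorum: 15 present; quorum is 5. Satisfied.
Vote: the removal of the chief executive officer requires three-fourths of the trustees then in office (15). 3/4 of 15 = 11.25, rounded up to 12, so 12 affirmative votes are needed; 12 voted in favor. Satisfied.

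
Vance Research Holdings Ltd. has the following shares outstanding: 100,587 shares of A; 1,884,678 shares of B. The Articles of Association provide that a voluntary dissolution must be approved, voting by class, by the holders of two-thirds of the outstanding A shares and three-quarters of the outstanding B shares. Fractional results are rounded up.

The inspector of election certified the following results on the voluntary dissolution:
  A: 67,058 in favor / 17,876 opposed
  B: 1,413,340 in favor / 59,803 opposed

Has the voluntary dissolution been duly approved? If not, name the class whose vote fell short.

Not approved — the B shares did not give the required vote.

A: 2/3 of 100587 = 67058; 67,058 required, 67,058 in favor — approved.
B: 3/4 of 1884678 = 1413508.50, rounded up to 1413509; 1,413,509 required, 1,413,340 in favor — not approved.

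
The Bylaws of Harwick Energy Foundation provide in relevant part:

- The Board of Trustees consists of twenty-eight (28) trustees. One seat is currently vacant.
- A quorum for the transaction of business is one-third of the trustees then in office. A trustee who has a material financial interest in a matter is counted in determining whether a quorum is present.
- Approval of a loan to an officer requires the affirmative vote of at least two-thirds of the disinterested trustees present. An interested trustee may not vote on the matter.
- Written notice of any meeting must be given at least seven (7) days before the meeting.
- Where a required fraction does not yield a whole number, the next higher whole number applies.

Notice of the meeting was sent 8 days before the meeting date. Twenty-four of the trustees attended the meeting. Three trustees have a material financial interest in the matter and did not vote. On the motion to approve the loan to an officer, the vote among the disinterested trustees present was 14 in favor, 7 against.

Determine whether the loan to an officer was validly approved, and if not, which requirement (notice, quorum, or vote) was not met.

Valid — all requirements satisfied.

Notice: 8 days given; 7 required (8 ≥ 7). Satisfied.
Quorum: 24 present (interested trustees count toward quorum); quorum is 9. Satisfied.
Vote: the loan to an officer requires two-thirds of the disinterested trustees present (24 − 3 = 21). 2/3 of 21 = 14, so 14 affirmative votes are needed; 14 voted in favor. Satisfied.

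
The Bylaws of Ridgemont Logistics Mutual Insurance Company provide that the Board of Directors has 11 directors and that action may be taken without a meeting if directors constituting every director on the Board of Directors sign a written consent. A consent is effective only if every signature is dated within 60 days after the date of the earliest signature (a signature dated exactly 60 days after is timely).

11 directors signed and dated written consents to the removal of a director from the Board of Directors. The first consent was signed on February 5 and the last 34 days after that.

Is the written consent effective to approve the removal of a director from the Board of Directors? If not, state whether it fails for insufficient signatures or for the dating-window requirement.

Effective — both the signature and dating-window requirements are satisfied.

Signatures required: every one of 11 — unanimous means all 11, so 11 needed; 11 signed. Sufficient.
Dating window: the latest signature is 34 days after the earliest; the limit is 60 days. Within the window.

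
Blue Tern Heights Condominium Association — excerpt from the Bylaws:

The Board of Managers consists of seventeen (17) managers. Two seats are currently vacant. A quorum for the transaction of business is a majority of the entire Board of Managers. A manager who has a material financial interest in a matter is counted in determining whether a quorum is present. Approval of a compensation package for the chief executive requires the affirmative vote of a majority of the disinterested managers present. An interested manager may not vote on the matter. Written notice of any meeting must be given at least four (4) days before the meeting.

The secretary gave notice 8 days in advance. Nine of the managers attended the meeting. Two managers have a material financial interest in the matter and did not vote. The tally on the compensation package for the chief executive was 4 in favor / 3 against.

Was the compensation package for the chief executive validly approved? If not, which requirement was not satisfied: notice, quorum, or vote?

Valid — all requirements satisfied.

Notice: 8 days given; 4 required (8 ≥ 4). Satisfied.
Quorum: 9 present (interested managers count toward quorum); quorum is 9. Satisfied.
Vote: the compensation package for the chief executive requires a majority of the disinterested managers present (9 − 2 = 7). A majority of 7 is 4, so 4 affirmative votes are needed; 4 voted in favor. Satisfied.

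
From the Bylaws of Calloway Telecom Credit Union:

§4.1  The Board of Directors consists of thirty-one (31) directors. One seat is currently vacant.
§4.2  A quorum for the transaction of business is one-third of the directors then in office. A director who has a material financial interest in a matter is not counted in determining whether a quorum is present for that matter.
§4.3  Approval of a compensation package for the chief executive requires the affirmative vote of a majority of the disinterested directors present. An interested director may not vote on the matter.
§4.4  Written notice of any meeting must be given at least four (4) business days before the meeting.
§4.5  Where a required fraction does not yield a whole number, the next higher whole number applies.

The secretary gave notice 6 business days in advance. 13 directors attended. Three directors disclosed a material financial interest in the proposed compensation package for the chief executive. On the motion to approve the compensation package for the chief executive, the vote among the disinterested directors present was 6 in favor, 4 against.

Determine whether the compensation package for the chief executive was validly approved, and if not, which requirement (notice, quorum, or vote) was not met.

Valid — all requirements satisfied.

Notice: 6 business days given; 4 required (6 ≥ 4). Satisfied.
Quorum: 13 present, but the 3 interested directors do not count, leaving 10. Quorum is 10. Satisfied.
Vote: the compensation package for the chief executive requires a majority of the disinterested directors present (13 − 3 = 10). A majority of 10 is 6, so 6 affirmative votes are needed; 6 voted in favor. Satisfied.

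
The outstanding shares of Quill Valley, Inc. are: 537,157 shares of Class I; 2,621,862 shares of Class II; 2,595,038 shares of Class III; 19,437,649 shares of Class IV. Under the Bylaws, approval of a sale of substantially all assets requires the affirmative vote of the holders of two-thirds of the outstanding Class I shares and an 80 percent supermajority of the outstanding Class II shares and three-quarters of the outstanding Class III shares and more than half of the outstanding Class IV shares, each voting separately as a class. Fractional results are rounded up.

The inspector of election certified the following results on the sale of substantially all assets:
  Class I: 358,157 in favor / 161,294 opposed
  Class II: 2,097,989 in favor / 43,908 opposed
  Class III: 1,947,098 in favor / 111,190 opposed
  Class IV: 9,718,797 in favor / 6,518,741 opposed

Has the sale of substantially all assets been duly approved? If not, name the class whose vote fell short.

Class I: 2/3 of 537157 = 358104.67, rounded up to 358105; 358,105 required, 358,157 in favor — approved.
Class II: 4/5 of 2621862 = 2097489.60, rounded up to 2097490; 2,097,490 required, 2,097,989 in favor — approved.
Class III: 3/4 of 2595038 = 1946278.50, rounded up to 1946279; 1,946,279 required, 1,947,098 in favor — approved.
Class IV: a majority of 19437649 is 9718825; 9,718,825 required, 9,718,797 in favor — not approved.

Not approved — the Class IV shares did not give the required vote.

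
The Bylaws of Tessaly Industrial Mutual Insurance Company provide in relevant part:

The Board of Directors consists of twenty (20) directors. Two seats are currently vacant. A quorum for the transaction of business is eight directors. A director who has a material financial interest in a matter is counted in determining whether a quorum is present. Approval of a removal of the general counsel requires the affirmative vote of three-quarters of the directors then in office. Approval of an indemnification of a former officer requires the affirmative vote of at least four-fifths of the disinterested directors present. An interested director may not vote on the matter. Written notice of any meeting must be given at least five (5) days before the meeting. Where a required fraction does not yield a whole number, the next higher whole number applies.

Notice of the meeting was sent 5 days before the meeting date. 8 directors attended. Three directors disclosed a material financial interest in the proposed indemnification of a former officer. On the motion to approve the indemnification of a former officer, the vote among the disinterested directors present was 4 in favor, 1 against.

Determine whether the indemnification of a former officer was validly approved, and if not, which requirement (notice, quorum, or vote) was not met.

Notice: 5 days given; 5 required (5 ≥ 5). Satisfied.
Quorum: 8 present (interested directors count toward quorum); quorum is 8. Satisfied.
Vote: the indemnification of a former officer requires four-fifths of the disinterested directors present (8 − 3 = 5). 4/5 of 5 = 4, so 4 affirmative votes are needed; 4 voted in favor. Satisfied.

Valid — all requirements satisfied.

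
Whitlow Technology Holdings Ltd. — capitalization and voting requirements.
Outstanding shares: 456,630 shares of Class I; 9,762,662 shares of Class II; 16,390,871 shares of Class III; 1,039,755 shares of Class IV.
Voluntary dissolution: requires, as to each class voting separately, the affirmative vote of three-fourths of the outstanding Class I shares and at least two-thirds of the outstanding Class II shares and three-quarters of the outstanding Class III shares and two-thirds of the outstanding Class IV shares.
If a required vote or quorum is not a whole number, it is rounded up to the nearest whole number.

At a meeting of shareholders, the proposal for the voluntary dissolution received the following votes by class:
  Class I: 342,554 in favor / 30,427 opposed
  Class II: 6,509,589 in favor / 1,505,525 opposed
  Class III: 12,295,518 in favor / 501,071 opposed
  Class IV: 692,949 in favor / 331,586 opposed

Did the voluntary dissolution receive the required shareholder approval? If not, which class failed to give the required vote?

Not approved — the Class IV shares did not give the required vote.

Class I: 3/4 of 456630 = 342472.50, rounded up to 342473; 342,473 required, 342,554 in favor — approved.
Class II: 2/3 of 9762662 = 6508441.33, rounded up to 6508442; 6,508,442 required, 6,509,589 in favor — approved.
Class III: 3/4 of 16390871 = 12293153.25, rounded up to 12293154; 12,293,154 required, 12,295,518 in favor — approved.
Class IV: 2/3 of 1039755 = 693170; 693,170 required, 692,949 in favor — not approved.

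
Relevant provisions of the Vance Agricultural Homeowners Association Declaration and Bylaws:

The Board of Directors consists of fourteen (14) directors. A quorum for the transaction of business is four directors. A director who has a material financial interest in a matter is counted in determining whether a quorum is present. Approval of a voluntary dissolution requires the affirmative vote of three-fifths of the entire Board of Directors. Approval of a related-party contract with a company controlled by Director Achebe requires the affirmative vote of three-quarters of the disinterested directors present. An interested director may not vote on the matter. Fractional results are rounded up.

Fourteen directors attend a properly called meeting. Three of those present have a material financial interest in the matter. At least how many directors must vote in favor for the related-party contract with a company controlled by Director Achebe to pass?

The related-party contract with a company controlled by Director Achebe requires three-fourths of the disinterested directors present (14 − 3 = 11).
3/4 of 11 = 8.25, rounded up to 9.

9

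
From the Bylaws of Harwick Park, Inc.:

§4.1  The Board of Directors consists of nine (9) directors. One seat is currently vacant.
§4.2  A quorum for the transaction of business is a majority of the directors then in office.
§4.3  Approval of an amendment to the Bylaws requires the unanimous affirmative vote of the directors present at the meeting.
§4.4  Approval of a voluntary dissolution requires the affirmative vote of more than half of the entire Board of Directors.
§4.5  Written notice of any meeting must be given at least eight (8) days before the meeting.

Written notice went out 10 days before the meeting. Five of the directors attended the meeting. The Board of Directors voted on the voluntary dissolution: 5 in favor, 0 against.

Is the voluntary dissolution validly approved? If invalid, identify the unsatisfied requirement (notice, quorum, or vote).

Notice: 10 days given; 8 required (10 ≥ 8). Satisfied.
Quorum: 5 present; quorum is 5. Satisfied.
Vote: the voluntary dissolution requires a majority of the entire Board of Directors (9). A majority of 9 is 5, so 5 affirmative votes are needed; 5 voted in favor. Satisfied.

Valid — all requirements satisfied.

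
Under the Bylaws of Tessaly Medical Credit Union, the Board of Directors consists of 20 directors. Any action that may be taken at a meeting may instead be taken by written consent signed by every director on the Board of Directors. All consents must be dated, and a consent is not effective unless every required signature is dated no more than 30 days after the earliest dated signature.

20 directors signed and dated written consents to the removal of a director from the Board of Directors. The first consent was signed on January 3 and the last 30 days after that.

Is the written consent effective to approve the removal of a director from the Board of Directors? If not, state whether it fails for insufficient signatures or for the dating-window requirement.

Signatures required: all of 20 — unanimous means all 20, so 20 needed; 20 signed. Sufficient.
Dating window: the latest signature is 30 days after the earliest; the limit is 30 days. Within the window.

Effective — both the signature and dating-window requirements are satisfied.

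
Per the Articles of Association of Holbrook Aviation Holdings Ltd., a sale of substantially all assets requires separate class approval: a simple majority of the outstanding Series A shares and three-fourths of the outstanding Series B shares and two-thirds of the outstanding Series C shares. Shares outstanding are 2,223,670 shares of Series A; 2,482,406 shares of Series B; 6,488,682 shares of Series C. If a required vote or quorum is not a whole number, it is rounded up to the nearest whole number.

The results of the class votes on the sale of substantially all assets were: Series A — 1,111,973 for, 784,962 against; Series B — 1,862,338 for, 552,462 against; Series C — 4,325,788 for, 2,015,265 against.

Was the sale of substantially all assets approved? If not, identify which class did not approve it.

Series A: a majority of 2223670 is 1111836; 1,111,836 required, 1,111,973 in favor — approved.
Series B: 3/4 of 2482406 = 1861804.50, rounded up to 1861805; 1,861,805 required, 1,862,338 in favor — approved.
Series C: 2/3 of 6488682 = 4325788; 4,325,788 required, 4,325,788 in favor — approved.

Approved — every class gave the required vote.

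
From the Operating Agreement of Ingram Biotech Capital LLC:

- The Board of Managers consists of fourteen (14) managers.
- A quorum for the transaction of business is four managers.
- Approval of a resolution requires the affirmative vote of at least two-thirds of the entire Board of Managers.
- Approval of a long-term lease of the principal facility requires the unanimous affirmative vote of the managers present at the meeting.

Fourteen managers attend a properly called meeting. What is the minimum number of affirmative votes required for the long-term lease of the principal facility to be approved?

14

The long-term lease of the principal facility requires the unanimous vote of the managers present (14).
Unanimous means all 14.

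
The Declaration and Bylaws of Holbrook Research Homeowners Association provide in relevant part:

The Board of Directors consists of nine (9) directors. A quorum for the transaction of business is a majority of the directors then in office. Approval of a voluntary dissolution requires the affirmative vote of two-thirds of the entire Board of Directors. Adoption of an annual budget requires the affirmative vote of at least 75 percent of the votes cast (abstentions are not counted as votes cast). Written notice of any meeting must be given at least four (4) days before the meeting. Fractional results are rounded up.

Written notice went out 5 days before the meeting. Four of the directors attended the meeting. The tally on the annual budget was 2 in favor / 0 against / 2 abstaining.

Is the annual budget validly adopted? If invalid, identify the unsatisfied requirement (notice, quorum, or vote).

Invalid — quorum requirement not satisfied.

Notice: 5 days given; 4 required (5 ≥ 4). Satisfied.
Quorum: 4 present; quorum is 5. Not satisfied.
Vote: the annual budget requires three-fourths of the votes cast (4 present − 2 abstaining = 2). 3/4 of 2 = 1.50, rounded up to 2, so 2 affirmative votes are needed; 2 voted in favor. Satisfied. (Moot — without a quorum no business can be validly transacted.)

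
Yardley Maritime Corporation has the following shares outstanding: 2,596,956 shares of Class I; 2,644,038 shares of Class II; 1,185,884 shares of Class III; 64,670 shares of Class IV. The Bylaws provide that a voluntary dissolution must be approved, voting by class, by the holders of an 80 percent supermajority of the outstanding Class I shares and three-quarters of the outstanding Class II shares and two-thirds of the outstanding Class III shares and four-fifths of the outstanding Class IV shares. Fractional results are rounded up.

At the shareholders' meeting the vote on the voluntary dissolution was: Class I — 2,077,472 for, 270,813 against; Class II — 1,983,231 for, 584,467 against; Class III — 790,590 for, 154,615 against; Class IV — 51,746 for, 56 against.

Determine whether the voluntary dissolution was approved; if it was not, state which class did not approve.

Class I: 4/5 of 2596956 = 2077564.80, rounded up to 2077565; 2,077,565 required, 2,077,472 in favor — not approved.
Class II: 3/4 of 2644038 = 1983028.50, rounded up to 1983029; 1,983,029 required, 1,983,231 in favor — approved.
Class III: 2/3 of 1185884 = 790589.33, rounded up to 790590; 790,590 required, 790,590 in favor — approved.
Class IV: 4/5 of 64670 = 51736; 51,736 required, 51,746 in favor — approved.

Not approved — the Class I shares did not give the required vote.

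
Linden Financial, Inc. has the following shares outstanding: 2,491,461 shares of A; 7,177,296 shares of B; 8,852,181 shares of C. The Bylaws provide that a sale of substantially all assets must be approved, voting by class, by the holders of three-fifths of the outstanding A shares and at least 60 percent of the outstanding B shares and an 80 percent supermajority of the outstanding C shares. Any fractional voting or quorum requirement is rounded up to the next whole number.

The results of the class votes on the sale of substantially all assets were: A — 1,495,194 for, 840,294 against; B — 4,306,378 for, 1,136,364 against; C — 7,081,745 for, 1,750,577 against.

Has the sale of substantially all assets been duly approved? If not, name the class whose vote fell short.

A: 3/5 of 2491461 = 1494876.60, rounded up to 1494877; 1,494,877 required, 1,495,194 in favor — approved.
B: 3/5 of 7177296 = 4306377.60, rounded up to 4306378; 4,306,378 required, 4,306,378 in favor — approved.
C: 4/5 of 8852181 = 7081744.80, rounded up to 7081745; 7,081,745 required, 7,081,745 in favor — approved.

Approved — every class gave the required vote.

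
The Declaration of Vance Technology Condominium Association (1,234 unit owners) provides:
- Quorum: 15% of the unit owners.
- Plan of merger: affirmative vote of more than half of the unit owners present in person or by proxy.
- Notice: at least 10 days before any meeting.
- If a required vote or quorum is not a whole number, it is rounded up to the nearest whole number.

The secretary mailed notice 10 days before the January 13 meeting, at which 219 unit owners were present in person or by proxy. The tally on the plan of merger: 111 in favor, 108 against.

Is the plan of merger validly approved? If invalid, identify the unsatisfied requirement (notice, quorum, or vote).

Valid — all requirements satisfied.

Notice: 10 days given; 10 required. Satisfied.
Quorum: 15% of 1,234 = 185.10, rounded up to 186; 219 present. Satisfied.
Vote: requires a majority of those present (219); a majority of 219 is 110, so 110 needed; 111 in favor. Satisfied.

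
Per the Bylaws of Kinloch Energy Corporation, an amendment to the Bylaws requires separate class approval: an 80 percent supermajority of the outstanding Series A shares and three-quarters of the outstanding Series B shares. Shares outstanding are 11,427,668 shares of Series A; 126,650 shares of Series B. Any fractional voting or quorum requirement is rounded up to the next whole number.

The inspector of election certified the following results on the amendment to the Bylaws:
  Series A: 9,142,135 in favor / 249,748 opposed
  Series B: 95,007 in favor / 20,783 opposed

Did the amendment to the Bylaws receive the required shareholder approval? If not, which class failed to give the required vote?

Approved — every class gave the required vote.

Series A: 4/5 of 11427668 = 9142134.40, rounded up to 9142135; 9,142,135 required, 9,142,135 in favor — approved.
Series B: 3/4 of 126650 = 94987.50, rounded up to 94988; 94,988 required, 95,007 in favor — approved.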